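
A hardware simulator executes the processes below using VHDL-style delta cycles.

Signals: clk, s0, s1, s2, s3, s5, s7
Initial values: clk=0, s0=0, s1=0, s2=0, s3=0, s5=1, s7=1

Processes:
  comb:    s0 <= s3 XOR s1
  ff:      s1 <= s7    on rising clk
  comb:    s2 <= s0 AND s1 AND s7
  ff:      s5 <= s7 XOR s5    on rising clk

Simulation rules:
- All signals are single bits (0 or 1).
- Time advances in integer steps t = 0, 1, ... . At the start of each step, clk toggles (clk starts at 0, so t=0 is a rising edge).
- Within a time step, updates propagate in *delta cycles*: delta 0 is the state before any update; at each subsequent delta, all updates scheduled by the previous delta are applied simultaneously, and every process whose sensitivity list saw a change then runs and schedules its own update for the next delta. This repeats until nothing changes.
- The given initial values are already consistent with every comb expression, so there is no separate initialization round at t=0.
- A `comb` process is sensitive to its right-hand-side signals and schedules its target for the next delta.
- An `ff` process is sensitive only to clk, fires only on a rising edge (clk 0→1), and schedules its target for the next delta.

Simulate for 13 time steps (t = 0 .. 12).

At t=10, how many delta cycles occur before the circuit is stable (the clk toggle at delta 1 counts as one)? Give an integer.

2

[bits: clk,s1,s0,s2,s7,s3,s5]
t=0: Δ0=0000101 Δ1=1000101 Δ2=1100100 Δ3=1110100 Δ4=1111100 | 4Δ
t=1: Δ0=1111100 Δ1=0111100 | 1Δ
t=2: Δ0=0111100 Δ1=1111100 Δ2=1111101 | 2Δ
t=3: Δ0=1111101 Δ1=0111101 | 1Δ
t=4: Δ0=0111101 Δ1=1111101 Δ2=1111100 | 2Δ
t=5: Δ0=1111100 Δ1=0111100 | 1Δ
t=6: Δ0=0111100 Δ1=1111100 Δ2=1111101 | 2Δ
t=7: Δ0=1111101 Δ1=0111101 | 1Δ
t=8: Δ0=0111101 Δ1=1111101 Δ2=1111100 | 2Δ
t=9: Δ0=1111100 Δ1=0111100 | 1Δ
t=10: Δ0=0111100 Δ1=1111100 Δ2=1111101 | 2Δ
t=11: Δ0=1111101 Δ1=0111101 | 1Δ
t=12: Δ0=0111101 Δ1=1111101 Δ2=1111100 | 2Δ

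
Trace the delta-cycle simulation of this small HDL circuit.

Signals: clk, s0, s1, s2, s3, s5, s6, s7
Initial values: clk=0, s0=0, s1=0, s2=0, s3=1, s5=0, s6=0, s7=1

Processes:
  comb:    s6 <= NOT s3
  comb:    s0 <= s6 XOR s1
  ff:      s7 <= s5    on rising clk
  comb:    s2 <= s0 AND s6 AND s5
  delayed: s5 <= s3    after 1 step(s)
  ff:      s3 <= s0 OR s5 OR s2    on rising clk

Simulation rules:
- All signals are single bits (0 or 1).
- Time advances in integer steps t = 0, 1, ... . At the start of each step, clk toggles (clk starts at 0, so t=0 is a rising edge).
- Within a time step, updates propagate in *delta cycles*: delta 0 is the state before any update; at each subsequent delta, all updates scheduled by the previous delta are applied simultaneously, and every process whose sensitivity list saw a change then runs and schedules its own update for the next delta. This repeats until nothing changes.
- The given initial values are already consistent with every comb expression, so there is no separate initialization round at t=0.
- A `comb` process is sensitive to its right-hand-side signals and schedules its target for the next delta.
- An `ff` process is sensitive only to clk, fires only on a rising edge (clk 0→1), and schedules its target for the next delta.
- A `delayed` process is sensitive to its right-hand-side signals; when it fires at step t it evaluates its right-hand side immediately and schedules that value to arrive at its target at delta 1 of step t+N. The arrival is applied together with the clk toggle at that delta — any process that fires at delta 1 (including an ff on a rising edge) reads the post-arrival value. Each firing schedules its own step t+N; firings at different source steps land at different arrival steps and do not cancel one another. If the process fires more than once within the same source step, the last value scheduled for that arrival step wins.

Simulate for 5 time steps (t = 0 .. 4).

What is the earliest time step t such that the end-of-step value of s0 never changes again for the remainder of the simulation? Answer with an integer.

[bits: s6,clk,s3,s2,s1,s7,s5,s0]
t=0: Δ0=00100100 Δ1=01100100 Δ2=01000000 Δ3=11000000 Δ4=11000001 | 4Δ
t=1: Δ0=11000001 Δ1=10000001 | 1Δ
t=2: Δ0=10000001 Δ1=11000001 Δ2=11100001 Δ3=01100001 Δ4=01100000 | 4Δ
t=3: Δ0=01100000 Δ1=00100010 | 1Δ
t=4: Δ0=00100010 Δ1=01100010 Δ2=01100110 | 2Δ

2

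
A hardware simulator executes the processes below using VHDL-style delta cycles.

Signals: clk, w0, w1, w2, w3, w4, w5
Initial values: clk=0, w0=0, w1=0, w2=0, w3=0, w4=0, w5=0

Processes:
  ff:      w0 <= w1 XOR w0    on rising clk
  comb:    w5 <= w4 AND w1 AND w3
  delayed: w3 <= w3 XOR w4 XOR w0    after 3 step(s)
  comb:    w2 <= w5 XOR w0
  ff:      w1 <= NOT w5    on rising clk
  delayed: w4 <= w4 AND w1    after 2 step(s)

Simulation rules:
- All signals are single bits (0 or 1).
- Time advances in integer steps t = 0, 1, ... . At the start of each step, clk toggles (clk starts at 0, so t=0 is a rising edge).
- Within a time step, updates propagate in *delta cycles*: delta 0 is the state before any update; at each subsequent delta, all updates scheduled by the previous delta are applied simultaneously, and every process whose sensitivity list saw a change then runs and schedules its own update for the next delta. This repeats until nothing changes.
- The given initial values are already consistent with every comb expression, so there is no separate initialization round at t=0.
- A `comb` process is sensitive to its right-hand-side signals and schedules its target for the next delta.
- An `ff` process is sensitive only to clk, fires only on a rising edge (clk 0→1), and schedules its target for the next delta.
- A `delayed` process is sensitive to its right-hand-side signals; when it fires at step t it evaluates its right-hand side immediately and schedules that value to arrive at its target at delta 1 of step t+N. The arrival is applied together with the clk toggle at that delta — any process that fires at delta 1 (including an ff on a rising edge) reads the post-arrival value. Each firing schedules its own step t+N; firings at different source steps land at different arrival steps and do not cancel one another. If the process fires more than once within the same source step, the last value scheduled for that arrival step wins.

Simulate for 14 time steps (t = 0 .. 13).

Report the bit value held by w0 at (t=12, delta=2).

0

t0.Δ0 w4=0 w3=0 w2=0 w1=0 w5=0 w0=0 clk=0
t0.Δ1 w4=0 w3=0 w2=0 w1=0 w5=0 w0=0 clk=1
t0.Δ2 w4=0 w3=0 w2=0 w1=1 w5=0 w0=0 clk=1
t1.Δ0 w4=0 w3=0 w2=0 w1=1 w5=0 w0=0 clk=1
t1.Δ1 w4=0 w3=0 w2=0 w1=1 w5=0 w0=0 clk=0
t2.Δ0 w4=0 w3=0 w2=0 w1=1 w5=0 w0=0 clk=0
t2.Δ1 w4=0 w3=0 w2=0 w1=1 w5=0 w0=0 clk=1
t2.Δ2 w4=0 w3=0 w2=0 w1=1 w5=0 w0=1 clk=1
t2.Δ3 w4=0 w3=0 w2=1 w1=1 w5=0 w0=1 clk=1
t3.Δ0 w4=0 w3=0 w2=1 w1=1 w5=0 w0=1 clk=1
t3.Δ1 w4=0 w3=0 w2=1 w1=1 w5=0 w0=1 clk=0
t4.Δ0 w4=0 w3=0 w2=1 w1=1 w5=0 w0=1 clk=0
t4.Δ1 w4=0 w3=0 w2=1 w1=1 w5=0 w0=1 clk=1
t4.Δ2 w4=0 w3=0 w2=1 w1=1 w5=0 w0=0 clk=1
t4.Δ3 w4=0 w3=0 w2=0 w1=1 w5=0 w0=0 clk=1
t5.Δ0 w4=0 w3=0 w2=0 w1=1 w5=0 w0=0 clk=1
t5.Δ1 w4=0 w3=1 w2=0 w1=1 w5=0 w0=0 clk=0
t6.Δ0 w4=0 w3=1 w2=0 w1=1 w5=0 w0=0 clk=0
t6.Δ1 w4=0 w3=1 w2=0 w1=1 w5=0 w0=0 clk=1
t6.Δ2 w4=0 w3=1 w2=0 w1=1 w5=0 w0=1 clk=1
t6.Δ3 w4=0 w3=1 w2=1 w1=1 w5=0 w0=1 clk=1
t7.Δ0 w4=0 w3=1 w2=1 w1=1 w5=0 w0=1 clk=1
t7.Δ1 w4=0 w3=0 w2=1 w1=1 w5=0 w0=1 clk=0
t8.Δ0 w4=0 w3=0 w2=1 w1=1 w5=0 w0=1 clk=0
t8.Δ1 w4=0 w3=1 w2=1 w1=1 w5=0 w0=1 clk=1
t8.Δ2 w4=0 w3=1 w2=1 w1=1 w5=0 w0=0 clk=1
t8.Δ3 w4=0 w3=1 w2=0 w1=1 w5=0 w0=0 clk=1
t9.Δ0 w4=0 w3=1 w2=0 w1=1 w5=0 w0=0 clk=1
t9.Δ1 w4=0 w3=0 w2=0 w1=1 w5=0 w0=0 clk=0
t10.Δ0 w4=0 w3=0 w2=0 w1=1 w5=0 w0=0 clk=0
t10.Δ1 w4=0 w3=1 w2=0 w1=1 w5=0 w0=0 clk=1
t10.Δ2 w4=0 w3=1 w2=0 w1=1 w5=0 w0=1 clk=1
t10.Δ3 w4=0 w3=1 w2=1 w1=1 w5=0 w0=1 clk=1
t11.Δ0 w4=0 w3=1 w2=1 w1=1 w5=0 w0=1 clk=1
t11.Δ1 w4=0 w3=1 w2=1 w1=1 w5=0 w0=1 clk=0
t12.Δ0 w4=0 w3=1 w2=1 w1=1 w5=0 w0=1 clk=0
t12.Δ1 w4=0 w3=0 w2=1 w1=1 w5=0 w0=1 clk=1
t12.Δ2 w4=0 w3=0 w2=1 w1=1 w5=0 w0=0 clk=1
t12.Δ3 w4=0 w3=0 w2=0 w1=1 w5=0 w0=0 clk=1
t13.Δ0 w4=0 w3=0 w2=0 w1=1 w5=0 w0=0 clk=1
t13.Δ1 w4=0 w3=0 w2=0 w1=1 w5=0 w0=0 clk=0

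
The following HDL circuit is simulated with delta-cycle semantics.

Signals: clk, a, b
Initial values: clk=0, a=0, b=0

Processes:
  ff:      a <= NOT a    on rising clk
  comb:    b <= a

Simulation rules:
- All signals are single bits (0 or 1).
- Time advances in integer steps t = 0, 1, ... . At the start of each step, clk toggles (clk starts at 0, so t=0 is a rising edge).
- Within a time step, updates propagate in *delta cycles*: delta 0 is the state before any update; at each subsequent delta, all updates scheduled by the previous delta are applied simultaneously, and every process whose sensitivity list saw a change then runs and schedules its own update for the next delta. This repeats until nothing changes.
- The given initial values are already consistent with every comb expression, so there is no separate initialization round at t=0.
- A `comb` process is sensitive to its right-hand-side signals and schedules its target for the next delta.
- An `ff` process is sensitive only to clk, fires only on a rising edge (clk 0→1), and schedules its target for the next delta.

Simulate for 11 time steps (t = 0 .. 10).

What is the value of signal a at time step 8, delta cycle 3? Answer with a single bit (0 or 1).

1

t0.Δ0 a=0 clk=0 b=0
t0.Δ1 a=0 clk=1 b=0
t0.Δ2 a=1 clk=1 b=0
t0.Δ3 a=1 clk=1 b=1
t1.Δ0 a=1 clk=1 b=1
t1.Δ1 a=1 clk=0 b=1
t2.Δ0 a=1 clk=0 b=1
t2.Δ1 a=1 clk=1 b=1
t2.Δ2 a=0 clk=1 b=1
t2.Δ3 a=0 clk=1 b=0
t3.Δ0 a=0 clk=1 b=0
t3.Δ1 a=0 clk=0 b=0
t4.Δ0 a=0 clk=0 b=0
t4.Δ1 a=0 clk=1 b=0
t4.Δ2 a=1 clk=1 b=0
t4.Δ3 a=1 clk=1 b=1
t5.Δ0 a=1 clk=1 b=1
t5.Δ1 a=1 clk=0 b=1
t6.Δ0 a=1 clk=0 b=1
t6.Δ1 a=1 clk=1 b=1
t6.Δ2 a=0 clk=1 b=1
t6.Δ3 a=0 clk=1 b=0
t7.Δ0 a=0 clk=1 b=0
t7.Δ1 a=0 clk=0 b=0
t8.Δ0 a=0 clk=0 b=0
t8.Δ1 a=0 clk=1 b=0
t8.Δ2 a=1 clk=1 b=0
t8.Δ3 a=1 clk=1 b=1
t9.Δ0 a=1 clk=1 b=1
t9.Δ1 a=1 clk=0 b=1
t10.Δ0 a=1 clk=0 b=1
t10.Δ1 a=1 clk=1 b=1
t10.Δ2 a=0 clk=1 b=1
t10.Δ3 a=0 clk=1 b=0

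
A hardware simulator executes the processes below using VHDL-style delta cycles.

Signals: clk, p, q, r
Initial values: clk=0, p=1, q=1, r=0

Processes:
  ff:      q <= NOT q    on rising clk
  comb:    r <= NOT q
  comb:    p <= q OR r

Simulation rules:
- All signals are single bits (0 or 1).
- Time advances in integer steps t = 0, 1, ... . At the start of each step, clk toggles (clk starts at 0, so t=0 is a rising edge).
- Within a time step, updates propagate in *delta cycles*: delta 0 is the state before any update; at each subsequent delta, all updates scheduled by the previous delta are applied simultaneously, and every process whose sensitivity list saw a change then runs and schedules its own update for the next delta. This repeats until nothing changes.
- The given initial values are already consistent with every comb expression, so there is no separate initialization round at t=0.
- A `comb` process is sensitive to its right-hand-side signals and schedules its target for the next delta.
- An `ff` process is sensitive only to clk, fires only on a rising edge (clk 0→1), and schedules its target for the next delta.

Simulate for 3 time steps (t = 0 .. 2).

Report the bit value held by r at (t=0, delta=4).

[bits: clk,p,r,q]
t=0: Δ0=0101 Δ1=1101 Δ2=1100 Δ3=1010 Δ4=1110 | 4Δ
t=1: Δ0=1110 Δ1=0110 | 1Δ
t=2: Δ0=0110 Δ1=1110 Δ2=1111 Δ3=1101 | 3Δ

1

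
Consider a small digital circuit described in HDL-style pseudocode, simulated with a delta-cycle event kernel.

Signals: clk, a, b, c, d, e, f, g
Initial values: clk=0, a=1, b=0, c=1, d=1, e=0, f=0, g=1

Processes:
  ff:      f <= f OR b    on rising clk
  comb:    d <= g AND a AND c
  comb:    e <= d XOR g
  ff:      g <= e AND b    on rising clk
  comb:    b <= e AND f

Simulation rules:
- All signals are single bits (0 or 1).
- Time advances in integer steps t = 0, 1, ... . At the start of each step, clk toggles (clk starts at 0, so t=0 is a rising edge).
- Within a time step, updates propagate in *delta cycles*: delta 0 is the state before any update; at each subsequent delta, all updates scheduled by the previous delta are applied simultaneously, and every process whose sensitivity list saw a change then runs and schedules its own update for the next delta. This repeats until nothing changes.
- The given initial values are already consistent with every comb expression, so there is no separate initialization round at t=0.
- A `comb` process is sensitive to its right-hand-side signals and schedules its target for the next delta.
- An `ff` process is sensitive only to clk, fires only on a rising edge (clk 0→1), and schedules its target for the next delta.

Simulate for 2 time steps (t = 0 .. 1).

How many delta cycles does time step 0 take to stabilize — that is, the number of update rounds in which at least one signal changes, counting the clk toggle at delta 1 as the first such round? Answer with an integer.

4

t=0 Δ0: clk=0 f=0 d=1 b=0 a=1 e=0 c=1 g=1
  Δ1: clk:0→1
  Δ2: g:1→0
  Δ3: d:1→0, e:0→1
  Δ4: e:1→0
  (4Δ to stable)
t=1 Δ0: clk=1 f=0 d=0 b=0 a=1 e=0 c=1 g=0
  Δ1: clk:1→0
  (1Δ to stable)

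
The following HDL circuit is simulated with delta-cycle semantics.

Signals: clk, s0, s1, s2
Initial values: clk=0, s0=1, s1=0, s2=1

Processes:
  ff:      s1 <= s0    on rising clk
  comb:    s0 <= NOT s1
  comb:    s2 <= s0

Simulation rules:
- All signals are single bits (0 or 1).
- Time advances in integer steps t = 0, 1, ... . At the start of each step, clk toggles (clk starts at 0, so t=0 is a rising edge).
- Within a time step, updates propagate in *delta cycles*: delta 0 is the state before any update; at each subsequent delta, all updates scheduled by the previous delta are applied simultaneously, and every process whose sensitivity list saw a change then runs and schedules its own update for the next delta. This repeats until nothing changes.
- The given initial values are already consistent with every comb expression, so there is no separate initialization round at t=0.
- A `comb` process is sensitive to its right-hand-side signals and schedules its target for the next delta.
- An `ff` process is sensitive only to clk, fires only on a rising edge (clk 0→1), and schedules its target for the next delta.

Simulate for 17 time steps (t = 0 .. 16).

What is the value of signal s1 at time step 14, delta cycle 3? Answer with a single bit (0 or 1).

0

t0.Δ0 s2=1 clk=0 s0=1 s1=0
t0.Δ1 s2=1 clk=1 s0=1 s1=0
t0.Δ2 s2=1 clk=1 s0=1 s1=1
t0.Δ3 s2=1 clk=1 s0=0 s1=1
t0.Δ4 s2=0 clk=1 s0=0 s1=1
t1.Δ0 s2=0 clk=1 s0=0 s1=1
t1.Δ1 s2=0 clk=0 s0=0 s1=1
t2.Δ0 s2=0 clk=0 s0=0 s1=1
t2.Δ1 s2=0 clk=1 s0=0 s1=1
t2.Δ2 s2=0 clk=1 s0=0 s1=0
t2.Δ3 s2=0 clk=1 s0=1 s1=0
t2.Δ4 s2=1 clk=1 s0=1 s1=0
t3.Δ0 s2=1 clk=1 s0=1 s1=0
t3.Δ1 s2=1 clk=0 s0=1 s1=0
t4.Δ0 s2=1 clk=0 s0=1 s1=0
t4.Δ1 s2=1 clk=1 s0=1 s1=0
t4.Δ2 s2=1 clk=1 s0=1 s1=1
t4.Δ3 s2=1 clk=1 s0=0 s1=1
t4.Δ4 s2=0 clk=1 s0=0 s1=1
t5.Δ0 s2=0 clk=1 s0=0 s1=1
t5.Δ1 s2=0 clk=0 s0=0 s1=1
t6.Δ0 s2=0 clk=0 s0=0 s1=1
t6.Δ1 s2=0 clk=1 s0=0 s1=1
t6.Δ2 s2=0 clk=1 s0=0 s1=0
t6.Δ3 s2=0 clk=1 s0=1 s1=0
t6.Δ4 s2=1 clk=1 s0=1 s1=0
t7.Δ0 s2=1 clk=1 s0=1 s1=0
t7.Δ1 s2=1 clk=0 s0=1 s1=0
t8.Δ0 s2=1 clk=0 s0=1 s1=0
t8.Δ1 s2=1 clk=1 s0=1 s1=0
t8.Δ2 s2=1 clk=1 s0=1 s1=1
t8.Δ3 s2=1 clk=1 s0=0 s1=1
t8.Δ4 s2=0 clk=1 s0=0 s1=1
t9.Δ0 s2=0 clk=1 s0=0 s1=1
t9.Δ1 s2=0 clk=0 s0=0 s1=1
t10.Δ0 s2=0 clk=0 s0=0 s1=1
t10.Δ1 s2=0 clk=1 s0=0 s1=1
t10.Δ2 s2=0 clk=1 s0=0 s1=0
t10.Δ3 s2=0 clk=1 s0=1 s1=0
t10.Δ4 s2=1 clk=1 s0=1 s1=0
t11.Δ0 s2=1 clk=1 s0=1 s1=0
t11.Δ1 s2=1 clk=0 s0=1 s1=0
t12.Δ0 s2=1 clk=0 s0=1 s1=0
t12.Δ1 s2=1 clk=1 s0=1 s1=0
t12.Δ2 s2=1 clk=1 s0=1 s1=1
t12.Δ3 s2=1 clk=1 s0=0 s1=1
t12.Δ4 s2=0 clk=1 s0=0 s1=1
t13.Δ0 s2=0 clk=1 s0=0 s1=1
t13.Δ1 s2=0 clk=0 s0=0 s1=1
t14.Δ0 s2=0 clk=0 s0=0 s1=1
t14.Δ1 s2=0 clk=1 s0=0 s1=1
t14.Δ2 s2=0 clk=1 s0=0 s1=0
t14.Δ3 s2=0 clk=1 s0=1 s1=0
t14.Δ4 s2=1 clk=1 s0=1 s1=0
t15.Δ0 s2=1 clk=1 s0=1 s1=0
t15.Δ1 s2=1 clk=0 s0=1 s1=0
t16.Δ0 s2=1 clk=0 s0=1 s1=0
t16.Δ1 s2=1 clk=1 s0=1 s1=0
t16.Δ2 s2=1 clk=1 s0=1 s1=1
t16.Δ3 s2=1 clk=1 s0=0 s1=1
t16.Δ4 s2=0 clk=1 s0=0 s1=1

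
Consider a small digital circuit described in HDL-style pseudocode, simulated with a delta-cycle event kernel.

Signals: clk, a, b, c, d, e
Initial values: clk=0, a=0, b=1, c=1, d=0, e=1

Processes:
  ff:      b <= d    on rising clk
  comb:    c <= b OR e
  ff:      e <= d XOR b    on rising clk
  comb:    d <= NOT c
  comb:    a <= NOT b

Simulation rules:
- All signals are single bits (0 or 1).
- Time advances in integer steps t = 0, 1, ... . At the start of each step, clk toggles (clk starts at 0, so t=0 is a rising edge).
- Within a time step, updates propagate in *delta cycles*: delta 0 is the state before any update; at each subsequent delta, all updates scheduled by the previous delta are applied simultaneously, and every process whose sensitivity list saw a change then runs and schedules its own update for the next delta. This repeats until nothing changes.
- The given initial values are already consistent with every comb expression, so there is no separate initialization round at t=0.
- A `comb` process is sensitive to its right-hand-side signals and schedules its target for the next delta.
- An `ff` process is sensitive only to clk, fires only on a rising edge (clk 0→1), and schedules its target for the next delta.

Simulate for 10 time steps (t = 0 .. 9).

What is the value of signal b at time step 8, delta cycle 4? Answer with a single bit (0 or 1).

0

t0.Δ0 clk=0 d=0 c=1 a=0 b=1 e=1
t0.Δ1 clk=1 d=0 c=1 a=0 b=1 e=1
t0.Δ2 clk=1 d=0 c=1 a=0 b=0 e=1
t0.Δ3 clk=1 d=0 c=1 a=1 b=0 e=1
t1.Δ0 clk=1 d=0 c=1 a=1 b=0 e=1
t1.Δ1 clk=0 d=0 c=1 a=1 b=0 e=1
t2.Δ0 clk=0 d=0 c=1 a=1 b=0 e=1
t2.Δ1 clk=1 d=0 c=1 a=1 b=0 e=1
t2.Δ2 clk=1 d=0 c=1 a=1 b=0 e=0
t2.Δ3 clk=1 d=0 c=0 a=1 b=0 e=0
t2.Δ4 clk=1 d=1 c=0 a=1 b=0 e=0
t3.Δ0 clk=1 d=1 c=0 a=1 b=0 e=0
t3.Δ1 clk=0 d=1 c=0 a=1 b=0 e=0
t4.Δ0 clk=0 d=1 c=0 a=1 b=0 e=0
t4.Δ1 clk=1 d=1 c=0 a=1 b=0 e=0
t4.Δ2 clk=1 d=1 c=0 a=1 b=1 e=1
t4.Δ3 clk=1 d=1 c=1 a=0 b=1 e=1
t4.Δ4 clk=1 d=0 c=1 a=0 b=1 e=1
t5.Δ0 clk=1 d=0 c=1 a=0 b=1 e=1
t5.Δ1 clk=0 d=0 c=1 a=0 b=1 e=1
t6.Δ0 clk=0 d=0 c=1 a=0 b=1 e=1
t6.Δ1 clk=1 d=0 c=1 a=0 b=1 e=1
t6.Δ2 clk=1 d=0 c=1 a=0 b=0 e=1
t6.Δ3 clk=1 d=0 c=1 a=1 b=0 e=1
t7.Δ0 clk=1 d=0 c=1 a=1 b=0 e=1
t7.Δ1 clk=0 d=0 c=1 a=1 b=0 e=1
t8.Δ0 clk=0 d=0 c=1 a=1 b=0 e=1
t8.Δ1 clk=1 d=0 c=1 a=1 b=0 e=1
t8.Δ2 clk=1 d=0 c=1 a=1 b=0 e=0
t8.Δ3 clk=1 d=0 c=0 a=1 b=0 e=0
t8.Δ4 clk=1 d=1 c=0 a=1 b=0 e=0
t9.Δ0 clk=1 d=1 c=0 a=1 b=0 e=0
t9.Δ1 clk=0 d=1 c=0 a=1 b=0 e=0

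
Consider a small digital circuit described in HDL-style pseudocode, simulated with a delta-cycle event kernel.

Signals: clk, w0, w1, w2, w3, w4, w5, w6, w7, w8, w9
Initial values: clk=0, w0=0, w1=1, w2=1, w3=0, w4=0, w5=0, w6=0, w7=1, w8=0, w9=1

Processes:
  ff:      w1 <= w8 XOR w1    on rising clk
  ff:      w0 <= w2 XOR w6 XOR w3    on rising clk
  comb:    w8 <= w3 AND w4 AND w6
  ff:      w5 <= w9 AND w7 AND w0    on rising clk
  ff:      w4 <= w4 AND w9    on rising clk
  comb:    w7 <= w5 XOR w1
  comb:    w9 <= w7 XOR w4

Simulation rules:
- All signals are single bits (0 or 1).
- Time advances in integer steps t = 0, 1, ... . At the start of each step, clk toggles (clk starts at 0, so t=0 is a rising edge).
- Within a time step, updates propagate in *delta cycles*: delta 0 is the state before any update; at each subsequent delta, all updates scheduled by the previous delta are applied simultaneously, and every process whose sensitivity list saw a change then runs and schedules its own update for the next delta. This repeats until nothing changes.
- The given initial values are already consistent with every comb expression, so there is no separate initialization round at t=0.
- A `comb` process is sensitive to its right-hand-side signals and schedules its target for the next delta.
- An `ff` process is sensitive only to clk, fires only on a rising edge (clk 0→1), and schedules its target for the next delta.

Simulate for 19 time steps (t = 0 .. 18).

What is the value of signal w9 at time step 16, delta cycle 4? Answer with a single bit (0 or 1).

[bits: w3,w9,w7,w4,w1,w6,w2,clk,w0,w8,w5]
t=0: Δ0=01101010000 Δ1=01101011000 Δ2=01101011100 | 2Δ
t=1: Δ0=01101011100 Δ1=01101010100 | 1Δ
t=2: Δ0=01101010100 Δ1=01101011100 Δ2=01101011101 Δ3=01001011101 Δ4=00001011101 | 4Δ
t=3: Δ0=00001011101 Δ1=00001010101 | 1Δ
t=4: Δ0=00001010101 Δ1=00001011101 Δ2=00001011100 Δ3=00101011100 Δ4=01101011100 | 4Δ
t=5: Δ0=01101011100 Δ1=01101010100 | 1Δ
t=6: Δ0=01101010100 Δ1=01101011100 Δ2=01101011101 Δ3=01001011101 Δ4=00001011101 | 4Δ
t=7: Δ0=00001011101 Δ1=00001010101 | 1Δ
t=8: Δ0=00001010101 Δ1=00001011101 Δ2=00001011100 Δ3=00101011100 Δ4=01101011100 | 4Δ
t=9: Δ0=01101011100 Δ1=01101010100 | 1Δ
t=10: Δ0=01101010100 Δ1=01101011100 Δ2=01101011101 Δ3=01001011101 Δ4=00001011101 | 4Δ
t=11: Δ0=00001011101 Δ1=00001010101 | 1Δ
t=12: Δ0=00001010101 Δ1=00001011101 Δ2=00001011100 Δ3=00101011100 Δ4=01101011100 | 4Δ
t=13: Δ0=01101011100 Δ1=01101010100 | 1Δ
t=14: Δ0=01101010100 Δ1=01101011100 Δ2=01101011101 Δ3=01001011101 Δ4=00001011101 | 4Δ
t=15: Δ0=00001011101 Δ1=00001010101 | 1Δ
t=16: Δ0=00001010101 Δ1=00001011101 Δ2=00001011100 Δ3=00101011100 Δ4=01101011100 | 4Δ
t=17: Δ0=01101011100 Δ1=01101010100 | 1Δ
t=18: Δ0=01101010100 Δ1=01101011100 Δ2=01101011101 Δ3=01001011101 Δ4=00001011101 | 4Δ

1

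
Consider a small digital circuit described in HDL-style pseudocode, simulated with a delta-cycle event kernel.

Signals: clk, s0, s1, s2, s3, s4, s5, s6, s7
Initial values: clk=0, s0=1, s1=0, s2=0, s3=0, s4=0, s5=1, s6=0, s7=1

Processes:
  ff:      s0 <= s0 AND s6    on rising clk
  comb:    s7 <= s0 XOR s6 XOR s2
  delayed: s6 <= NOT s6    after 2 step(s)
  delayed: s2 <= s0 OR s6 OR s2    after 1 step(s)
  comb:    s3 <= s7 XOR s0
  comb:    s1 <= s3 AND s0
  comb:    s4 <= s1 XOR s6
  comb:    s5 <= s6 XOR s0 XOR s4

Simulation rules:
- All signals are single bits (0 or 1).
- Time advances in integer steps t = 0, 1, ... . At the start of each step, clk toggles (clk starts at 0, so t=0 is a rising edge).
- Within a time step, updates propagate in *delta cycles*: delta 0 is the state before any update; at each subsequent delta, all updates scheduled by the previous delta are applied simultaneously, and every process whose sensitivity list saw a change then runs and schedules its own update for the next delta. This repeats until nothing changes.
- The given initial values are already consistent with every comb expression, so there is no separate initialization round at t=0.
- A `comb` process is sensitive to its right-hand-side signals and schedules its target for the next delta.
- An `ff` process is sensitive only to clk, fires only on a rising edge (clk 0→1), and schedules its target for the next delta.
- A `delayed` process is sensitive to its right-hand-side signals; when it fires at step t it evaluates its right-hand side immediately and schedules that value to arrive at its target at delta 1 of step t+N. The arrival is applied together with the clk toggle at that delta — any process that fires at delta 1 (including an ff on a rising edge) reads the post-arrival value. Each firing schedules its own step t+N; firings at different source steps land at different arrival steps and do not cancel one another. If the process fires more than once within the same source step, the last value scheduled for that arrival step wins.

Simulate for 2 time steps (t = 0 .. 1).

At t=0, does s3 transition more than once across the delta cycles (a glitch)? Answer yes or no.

[bits: s1,s5,s6,s4,s2,s3,s0,clk,s7]
t=0: Δ0=010000101 Δ1=010000111 Δ2=010000011 Δ3=000001010 Δ4=000000010 | 4Δ
t=1: Δ0=000000010 Δ1=000000000 | 1Δ

yes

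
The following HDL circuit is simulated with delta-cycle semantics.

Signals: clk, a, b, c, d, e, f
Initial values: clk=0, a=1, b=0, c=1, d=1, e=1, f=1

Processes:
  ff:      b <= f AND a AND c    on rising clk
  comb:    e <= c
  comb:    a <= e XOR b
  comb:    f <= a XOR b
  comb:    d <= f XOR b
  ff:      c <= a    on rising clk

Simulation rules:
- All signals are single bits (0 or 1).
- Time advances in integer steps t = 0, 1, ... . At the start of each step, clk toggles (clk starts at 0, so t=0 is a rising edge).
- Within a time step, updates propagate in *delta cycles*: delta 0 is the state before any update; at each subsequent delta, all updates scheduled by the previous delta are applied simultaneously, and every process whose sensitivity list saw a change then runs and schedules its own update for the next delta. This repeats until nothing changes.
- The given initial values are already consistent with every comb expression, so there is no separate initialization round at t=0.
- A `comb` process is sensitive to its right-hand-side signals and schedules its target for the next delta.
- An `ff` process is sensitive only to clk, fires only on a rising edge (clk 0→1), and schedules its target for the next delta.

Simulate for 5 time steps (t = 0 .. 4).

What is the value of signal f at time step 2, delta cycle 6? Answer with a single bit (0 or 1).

[bits: c,b,e,d,a,f,clk]
t=0: Δ0=1011110 Δ1=1011111 Δ2=1111111 Δ3=1110001 Δ4=1111011 Δ5=1110011 | 5Δ
t=1: Δ0=1110011 Δ1=1110010 | 1Δ
t=2: Δ0=1110010 Δ1=1110011 Δ2=0010011 Δ3=0001101 Δ4=0000011 Δ5=0001001 Δ6=0000001 | 6Δ
t=3: Δ0=0000001 Δ1=0000000 | 1Δ
t=4: Δ0=0000000 Δ1=0000001 | 1Δ

0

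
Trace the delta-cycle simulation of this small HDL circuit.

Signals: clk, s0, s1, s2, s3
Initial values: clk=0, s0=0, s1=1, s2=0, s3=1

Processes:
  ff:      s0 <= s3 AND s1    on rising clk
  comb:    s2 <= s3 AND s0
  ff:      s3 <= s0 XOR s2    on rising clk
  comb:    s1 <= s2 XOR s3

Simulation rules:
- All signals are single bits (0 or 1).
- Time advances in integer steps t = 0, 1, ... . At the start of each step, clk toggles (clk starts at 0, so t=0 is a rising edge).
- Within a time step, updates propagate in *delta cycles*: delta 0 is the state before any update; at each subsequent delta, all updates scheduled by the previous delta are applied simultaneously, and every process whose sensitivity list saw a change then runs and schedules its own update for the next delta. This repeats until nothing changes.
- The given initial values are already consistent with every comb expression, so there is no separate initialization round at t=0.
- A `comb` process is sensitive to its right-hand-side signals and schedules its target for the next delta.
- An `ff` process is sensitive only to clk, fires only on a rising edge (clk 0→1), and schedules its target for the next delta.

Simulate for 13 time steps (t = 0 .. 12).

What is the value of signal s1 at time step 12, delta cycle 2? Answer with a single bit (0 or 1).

t0.Δ0 s1=1 s0=0 clk=0 s3=1 s2=0
t0.Δ1 s1=1 s0=0 clk=1 s3=1 s2=0
t0.Δ2 s1=1 s0=1 clk=1 s3=0 s2=0
t0.Δ3 s1=0 s0=1 clk=1 s3=0 s2=0
t1.Δ0 s1=0 s0=1 clk=1 s3=0 s2=0
t1.Δ1 s1=0 s0=1 clk=0 s3=0 s2=0
t2.Δ0 s1=0 s0=1 clk=0 s3=0 s2=0
t2.Δ1 s1=0 s0=1 clk=1 s3=0 s2=0
t2.Δ2 s1=0 s0=0 clk=1 s3=1 s2=0
t2.Δ3 s1=1 s0=0 clk=1 s3=1 s2=0
t3.Δ0 s1=1 s0=0 clk=1 s3=1 s2=0
t3.Δ1 s1=1 s0=0 clk=0 s3=1 s2=0
t4.Δ0 s1=1 s0=0 clk=0 s3=1 s2=0
t4.Δ1 s1=1 s0=0 clk=1 s3=1 s2=0
t4.Δ2 s1=1 s0=1 clk=1 s3=0 s2=0
t4.Δ3 s1=0 s0=1 clk=1 s3=0 s2=0
t5.Δ0 s1=0 s0=1 clk=1 s3=0 s2=0
t5.Δ1 s1=0 s0=1 clk=0 s3=0 s2=0
t6.Δ0 s1=0 s0=1 clk=0 s3=0 s2=0
t6.Δ1 s1=0 s0=1 clk=1 s3=0 s2=0
t6.Δ2 s1=0 s0=0 clk=1 s3=1 s2=0
t6.Δ3 s1=1 s0=0 clk=1 s3=1 s2=0
t7.Δ0 s1=1 s0=0 clk=1 s3=1 s2=0
t7.Δ1 s1=1 s0=0 clk=0 s3=1 s2=0
t8.Δ0 s1=1 s0=0 clk=0 s3=1 s2=0
t8.Δ1 s1=1 s0=0 clk=1 s3=1 s2=0
t8.Δ2 s1=1 s0=1 clk=1 s3=0 s2=0
t8.Δ3 s1=0 s0=1 clk=1 s3=0 s2=0
t9.Δ0 s1=0 s0=1 clk=1 s3=0 s2=0
t9.Δ1 s1=0 s0=1 clk=0 s3=0 s2=0
t10.Δ0 s1=0 s0=1 clk=0 s3=0 s2=0
t10.Δ1 s1=0 s0=1 clk=1 s3=0 s2=0
t10.Δ2 s1=0 s0=0 clk=1 s3=1 s2=0
t10.Δ3 s1=1 s0=0 clk=1 s3=1 s2=0
t11.Δ0 s1=1 s0=0 clk=1 s3=1 s2=0
t11.Δ1 s1=1 s0=0 clk=0 s3=1 s2=0
t12.Δ0 s1=1 s0=0 clk=0 s3=1 s2=0
t12.Δ1 s1=1 s0=0 clk=1 s3=1 s2=0
t12.Δ2 s1=1 s0=1 clk=1 s3=0 s2=0
t12.Δ3 s1=0 s0=1 clk=1 s3=0 s2=0

1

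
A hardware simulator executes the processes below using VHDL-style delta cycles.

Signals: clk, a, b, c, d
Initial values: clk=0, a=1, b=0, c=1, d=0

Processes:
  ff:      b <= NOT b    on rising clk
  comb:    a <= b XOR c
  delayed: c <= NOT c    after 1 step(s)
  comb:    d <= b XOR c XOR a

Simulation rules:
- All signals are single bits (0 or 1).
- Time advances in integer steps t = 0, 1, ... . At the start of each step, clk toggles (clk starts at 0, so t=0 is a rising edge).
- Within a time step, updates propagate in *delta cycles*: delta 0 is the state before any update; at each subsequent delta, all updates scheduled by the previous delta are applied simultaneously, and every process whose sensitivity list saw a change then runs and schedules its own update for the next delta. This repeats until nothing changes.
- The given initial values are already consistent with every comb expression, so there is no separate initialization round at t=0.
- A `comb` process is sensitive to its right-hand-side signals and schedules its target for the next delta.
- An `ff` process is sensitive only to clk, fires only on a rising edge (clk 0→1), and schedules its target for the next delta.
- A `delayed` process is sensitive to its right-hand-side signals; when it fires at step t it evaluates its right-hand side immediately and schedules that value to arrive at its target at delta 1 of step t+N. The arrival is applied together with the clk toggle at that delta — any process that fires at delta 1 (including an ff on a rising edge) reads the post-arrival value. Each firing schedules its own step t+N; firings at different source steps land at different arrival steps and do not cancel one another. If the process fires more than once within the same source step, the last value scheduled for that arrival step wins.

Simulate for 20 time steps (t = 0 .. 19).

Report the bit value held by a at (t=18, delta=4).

1

t=0 Δ0: b=0 d=0 clk=0 c=1 a=1
  Δ1: clk:0→1
  Δ2: b:0→1
  Δ3: d:0→1, a:1→0
  Δ4: d:1→0
  (4Δ to stable)
t=1 Δ0: b=1 d=0 clk=1 c=1 a=0
  Δ1: clk:1→0
  (1Δ to stable)
t=2 Δ0: b=1 d=0 clk=0 c=1 a=0
  Δ1: clk:0→1
  Δ2: b:1→0
  Δ3: d:0→1, a:0→1
  Δ4: d:1→0
  (4Δ to stable)
t=3 Δ0: b=0 d=0 clk=1 c=1 a=1
  Δ1: clk:1→0
  (1Δ to stable)
t=4 Δ0: b=0 d=0 clk=0 c=1 a=1
  Δ1: clk:0→1
  Δ2: b:0→1
  Δ3: d:0→1, a:1→0
  Δ4: d:1→0
  (4Δ to stable)
t=5 Δ0: b=1 d=0 clk=1 c=1 a=0
  Δ1: clk:1→0
  (1Δ to stable)
t=6 Δ0: b=1 d=0 clk=0 c=1 a=0
  Δ1: clk:0→1
  Δ2: b:1→0
  Δ3: d:0→1, a:0→1
  Δ4: d:1→0
  (4Δ to stable)
t=7 Δ0: b=0 d=0 clk=1 c=1 a=1
  Δ1: clk:1→0
  (1Δ to stable)
t=8 Δ0: b=0 d=0 clk=0 c=1 a=1
  Δ1: clk:0→1
  Δ2: b:0→1
  Δ3: d:0→1, a:1→0
  Δ4: d:1→0
  (4Δ to stable)
t=9 Δ0: b=1 d=0 clk=1 c=1 a=0
  Δ1: clk:1→0
  (1Δ to stable)
t=10 Δ0: b=1 d=0 clk=0 c=1 a=0
  Δ1: clk:0→1
  Δ2: b:1→0
  Δ3: d:0→1, a:0→1
  Δ4: d:1→0
  (4Δ to stable)
t=11 Δ0: b=0 d=0 clk=1 c=1 a=1
  Δ1: clk:1→0
  (1Δ to stable)
t=12 Δ0: b=0 d=0 clk=0 c=1 a=1
  Δ1: clk:0→1
  Δ2: b:0→1
  Δ3: d:0→1, a:1→0
  Δ4: d:1→0
  (4Δ to stable)
t=13 Δ0: b=1 d=0 clk=1 c=1 a=0
  Δ1: clk:1→0
  (1Δ to stable)
t=14 Δ0: b=1 d=0 clk=0 c=1 a=0
  Δ1: clk:0→1
  Δ2: b:1→0
  Δ3: d:0→1, a:0→1
  Δ4: d:1→0
  (4Δ to stable)
t=15 Δ0: b=0 d=0 clk=1 c=1 a=1
  Δ1: clk:1→0
  (1Δ to stable)
t=16 Δ0: b=0 d=0 clk=0 c=1 a=1
  Δ1: clk:0→1
  Δ2: b:0→1
  Δ3: d:0→1, a:1→0
  Δ4: d:1→0
  (4Δ to stable)
t=17 Δ0: b=1 d=0 clk=1 c=1 a=0
  Δ1: clk:1→0
  (1Δ to stable)
t=18 Δ0: b=1 d=0 clk=0 c=1 a=0
  Δ1: clk:0→1
  Δ2: b:1→0
  Δ3: d:0→1, a:0→1
  Δ4: d:1→0
  (4Δ to stable)
t=19 Δ0: b=0 d=0 clk=1 c=1 a=1
  Δ1: clk:1→0
  (1Δ to stable)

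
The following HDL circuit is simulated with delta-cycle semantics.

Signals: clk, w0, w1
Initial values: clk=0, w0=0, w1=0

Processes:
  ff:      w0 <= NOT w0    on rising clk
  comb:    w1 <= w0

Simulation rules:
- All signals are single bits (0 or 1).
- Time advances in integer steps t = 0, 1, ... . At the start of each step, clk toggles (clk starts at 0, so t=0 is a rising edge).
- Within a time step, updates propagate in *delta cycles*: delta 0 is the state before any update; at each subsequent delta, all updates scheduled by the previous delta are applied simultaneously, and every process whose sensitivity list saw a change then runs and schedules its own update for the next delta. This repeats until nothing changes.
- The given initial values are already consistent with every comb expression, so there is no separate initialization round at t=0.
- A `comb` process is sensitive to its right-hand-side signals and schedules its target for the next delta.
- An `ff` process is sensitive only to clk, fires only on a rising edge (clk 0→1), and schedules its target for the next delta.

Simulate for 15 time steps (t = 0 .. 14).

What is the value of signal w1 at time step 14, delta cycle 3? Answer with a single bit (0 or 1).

t0.Δ0 clk=0 w1=0 w0=0
t0.Δ1 clk=1 w1=0 w0=0
t0.Δ2 clk=1 w1=0 w0=1
t0.Δ3 clk=1 w1=1 w0=1
t1.Δ0 clk=1 w1=1 w0=1
t1.Δ1 clk=0 w1=1 w0=1
t2.Δ0 clk=0 w1=1 w0=1
t2.Δ1 clk=1 w1=1 w0=1
t2.Δ2 clk=1 w1=1 w0=0
t2.Δ3 clk=1 w1=0 w0=0
t3.Δ0 clk=1 w1=0 w0=0
t3.Δ1 clk=0 w1=0 w0=0
t4.Δ0 clk=0 w1=0 w0=0
t4.Δ1 clk=1 w1=0 w0=0
t4.Δ2 clk=1 w1=0 w0=1
t4.Δ3 clk=1 w1=1 w0=1
t5.Δ0 clk=1 w1=1 w0=1
t5.Δ1 clk=0 w1=1 w0=1
t6.Δ0 clk=0 w1=1 w0=1
t6.Δ1 clk=1 w1=1 w0=1
t6.Δ2 clk=1 w1=1 w0=0
t6.Δ3 clk=1 w1=0 w0=0
t7.Δ0 clk=1 w1=0 w0=0
t7.Δ1 clk=0 w1=0 w0=0
t8.Δ0 clk=0 w1=0 w0=0
t8.Δ1 clk=1 w1=0 w0=0
t8.Δ2 clk=1 w1=0 w0=1
t8.Δ3 clk=1 w1=1 w0=1
t9.Δ0 clk=1 w1=1 w0=1
t9.Δ1 clk=0 w1=1 w0=1
t10.Δ0 clk=0 w1=1 w0=1
t10.Δ1 clk=1 w1=1 w0=1
t10.Δ2 clk=1 w1=1 w0=0
t10.Δ3 clk=1 w1=0 w0=0
t11.Δ0 clk=1 w1=0 w0=0
t11.Δ1 clk=0 w1=0 w0=0
t12.Δ0 clk=0 w1=0 w0=0
t12.Δ1 clk=1 w1=0 w0=0
t12.Δ2 clk=1 w1=0 w0=1
t12.Δ3 clk=1 w1=1 w0=1
t13.Δ0 clk=1 w1=1 w0=1
t13.Δ1 clk=0 w1=1 w0=1
t14.Δ0 clk=0 w1=1 w0=1
t14.Δ1 clk=1 w1=1 w0=1
t14.Δ2 clk=1 w1=1 w0=0
t14.Δ3 clk=1 w1=0 w0=0

0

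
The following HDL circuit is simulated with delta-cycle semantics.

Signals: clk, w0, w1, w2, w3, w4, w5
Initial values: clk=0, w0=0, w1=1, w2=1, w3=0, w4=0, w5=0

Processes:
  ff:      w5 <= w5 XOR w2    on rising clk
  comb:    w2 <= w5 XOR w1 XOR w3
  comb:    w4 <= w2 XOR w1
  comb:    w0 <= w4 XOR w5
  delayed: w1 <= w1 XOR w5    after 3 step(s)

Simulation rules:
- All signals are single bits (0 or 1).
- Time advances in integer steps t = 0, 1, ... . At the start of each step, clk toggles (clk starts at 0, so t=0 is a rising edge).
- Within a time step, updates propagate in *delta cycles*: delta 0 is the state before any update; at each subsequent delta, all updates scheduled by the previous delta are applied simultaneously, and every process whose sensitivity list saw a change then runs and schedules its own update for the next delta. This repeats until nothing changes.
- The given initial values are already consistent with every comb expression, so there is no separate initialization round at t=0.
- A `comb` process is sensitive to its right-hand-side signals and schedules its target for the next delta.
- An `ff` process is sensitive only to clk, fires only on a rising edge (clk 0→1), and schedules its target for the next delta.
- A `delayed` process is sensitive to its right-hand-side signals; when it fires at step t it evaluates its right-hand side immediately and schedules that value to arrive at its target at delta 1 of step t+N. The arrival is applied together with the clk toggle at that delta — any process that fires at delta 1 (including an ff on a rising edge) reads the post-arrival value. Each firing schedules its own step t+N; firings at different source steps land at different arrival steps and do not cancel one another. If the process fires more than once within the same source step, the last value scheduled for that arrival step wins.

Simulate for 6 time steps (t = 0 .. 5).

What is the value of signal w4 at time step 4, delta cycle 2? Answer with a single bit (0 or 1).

t0.Δ0 w3=0 w2=1 w5=0 w4=0 w1=1 w0=0 clk=0
t0.Δ1 w3=0 w2=1 w5=0 w4=0 w1=1 w0=0 clk=1
t0.Δ2 w3=0 w2=1 w5=1 w4=0 w1=1 w0=0 clk=1
t0.Δ3 w3=0 w2=0 w5=1 w4=0 w1=1 w0=1 clk=1
t0.Δ4 w3=0 w2=0 w5=1 w4=1 w1=1 w0=1 clk=1
t0.Δ5 w3=0 w2=0 w5=1 w4=1 w1=1 w0=0 clk=1
t1.Δ0 w3=0 w2=0 w5=1 w4=1 w1=1 w0=0 clk=1
t1.Δ1 w3=0 w2=0 w5=1 w4=1 w1=1 w0=0 clk=0
t2.Δ0 w3=0 w2=0 w5=1 w4=1 w1=1 w0=0 clk=0
t2.Δ1 w3=0 w2=0 w5=1 w4=1 w1=1 w0=0 clk=1
t3.Δ0 w3=0 w2=0 w5=1 w4=1 w1=1 w0=0 clk=1
t3.Δ1 w3=0 w2=0 w5=1 w4=1 w1=0 w0=0 clk=0
t3.Δ2 w3=0 w2=1 w5=1 w4=0 w1=0 w0=0 clk=0
t3.Δ3 w3=0 w2=1 w5=1 w4=1 w1=0 w0=1 clk=0
t3.Δ4 w3=0 w2=1 w5=1 w4=1 w1=0 w0=0 clk=0
t4.Δ0 w3=0 w2=1 w5=1 w4=1 w1=0 w0=0 clk=0
t4.Δ1 w3=0 w2=1 w5=1 w4=1 w1=0 w0=0 clk=1
t4.Δ2 w3=0 w2=1 w5=0 w4=1 w1=0 w0=0 clk=1
t4.Δ3 w3=0 w2=0 w5=0 w4=1 w1=0 w0=1 clk=1
t4.Δ4 w3=0 w2=0 w5=0 w4=0 w1=0 w0=1 clk=1
t4.Δ5 w3=0 w2=0 w5=0 w4=0 w1=0 w0=0 clk=1
t5.Δ0 w3=0 w2=0 w5=0 w4=0 w1=0 w0=0 clk=1
t5.Δ1 w3=0 w2=0 w5=0 w4=0 w1=0 w0=0 clk=0

1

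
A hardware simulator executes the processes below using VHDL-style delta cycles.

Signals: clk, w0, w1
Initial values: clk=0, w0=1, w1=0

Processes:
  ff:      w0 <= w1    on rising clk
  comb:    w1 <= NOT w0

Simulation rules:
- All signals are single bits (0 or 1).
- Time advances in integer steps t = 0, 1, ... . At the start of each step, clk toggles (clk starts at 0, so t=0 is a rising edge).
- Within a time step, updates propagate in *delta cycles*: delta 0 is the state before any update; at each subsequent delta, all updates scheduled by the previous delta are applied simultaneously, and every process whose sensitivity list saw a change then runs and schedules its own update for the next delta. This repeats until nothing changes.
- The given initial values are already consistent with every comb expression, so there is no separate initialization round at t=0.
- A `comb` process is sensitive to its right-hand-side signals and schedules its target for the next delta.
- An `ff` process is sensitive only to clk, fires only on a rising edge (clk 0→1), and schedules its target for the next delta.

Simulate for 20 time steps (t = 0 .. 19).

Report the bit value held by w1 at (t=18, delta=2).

[bits: clk,w0,w1]
t=0: Δ0=010 Δ1=110 Δ2=100 Δ3=101 | 3Δ
t=1: Δ0=101 Δ1=001 | 1Δ
t=2: Δ0=001 Δ1=101 Δ2=111 Δ3=110 | 3Δ
t=3: Δ0=110 Δ1=010 | 1Δ
t=4: Δ0=010 Δ1=110 Δ2=100 Δ3=101 | 3Δ
t=5: Δ0=101 Δ1=001 | 1Δ
t=6: Δ0=001 Δ1=101 Δ2=111 Δ3=110 | 3Δ
t=7: Δ0=110 Δ1=010 | 1Δ
t=8: Δ0=010 Δ1=110 Δ2=100 Δ3=101 | 3Δ
t=9: Δ0=101 Δ1=001 | 1Δ
t=10: Δ0=001 Δ1=101 Δ2=111 Δ3=110 | 3Δ
t=11: Δ0=110 Δ1=010 | 1Δ
t=12: Δ0=010 Δ1=110 Δ2=100 Δ3=101 | 3Δ
t=13: Δ0=101 Δ1=001 | 1Δ
t=14: Δ0=001 Δ1=101 Δ2=111 Δ3=110 | 3Δ
t=15: Δ0=110 Δ1=010 | 1Δ
t=16: Δ0=010 Δ1=110 Δ2=100 Δ3=101 | 3Δ
t=17: Δ0=101 Δ1=001 | 1Δ
t=18: Δ0=001 Δ1=101 Δ2=111 Δ3=110 | 3Δ
t=19: Δ0=110 Δ1=010 | 1Δ

1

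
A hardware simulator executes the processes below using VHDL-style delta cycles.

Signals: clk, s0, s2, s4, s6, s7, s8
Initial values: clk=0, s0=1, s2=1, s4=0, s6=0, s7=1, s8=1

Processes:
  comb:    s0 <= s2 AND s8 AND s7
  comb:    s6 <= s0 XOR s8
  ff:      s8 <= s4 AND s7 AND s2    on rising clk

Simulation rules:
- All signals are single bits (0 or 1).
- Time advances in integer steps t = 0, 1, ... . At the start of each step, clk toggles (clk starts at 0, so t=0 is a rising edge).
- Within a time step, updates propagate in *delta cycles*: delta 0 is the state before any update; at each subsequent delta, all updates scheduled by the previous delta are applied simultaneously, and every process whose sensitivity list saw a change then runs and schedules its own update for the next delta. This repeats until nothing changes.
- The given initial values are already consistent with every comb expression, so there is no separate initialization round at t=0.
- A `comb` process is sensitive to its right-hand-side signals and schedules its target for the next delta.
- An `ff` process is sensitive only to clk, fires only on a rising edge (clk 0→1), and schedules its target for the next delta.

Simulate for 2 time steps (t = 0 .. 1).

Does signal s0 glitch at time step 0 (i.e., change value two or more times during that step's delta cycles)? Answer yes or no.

t0.Δ0 clk=0 s8=1 s6=0 s0=1 s7=1 s2=1 s4=0
t0.Δ1 clk=1 s8=1 s6=0 s0=1 s7=1 s2=1 s4=0
t0.Δ2 clk=1 s8=0 s6=0 s0=1 s7=1 s2=1 s4=0
t0.Δ3 clk=1 s8=0 s6=1 s0=0 s7=1 s2=1 s4=0
t0.Δ4 clk=1 s8=0 s6=0 s0=0 s7=1 s2=1 s4=0
t1.Δ0 clk=1 s8=0 s6=0 s0=0 s7=1 s2=1 s4=0
t1.Δ1 clk=0 s8=0 s6=0 s0=0 s7=1 s2=1 s4=0

no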